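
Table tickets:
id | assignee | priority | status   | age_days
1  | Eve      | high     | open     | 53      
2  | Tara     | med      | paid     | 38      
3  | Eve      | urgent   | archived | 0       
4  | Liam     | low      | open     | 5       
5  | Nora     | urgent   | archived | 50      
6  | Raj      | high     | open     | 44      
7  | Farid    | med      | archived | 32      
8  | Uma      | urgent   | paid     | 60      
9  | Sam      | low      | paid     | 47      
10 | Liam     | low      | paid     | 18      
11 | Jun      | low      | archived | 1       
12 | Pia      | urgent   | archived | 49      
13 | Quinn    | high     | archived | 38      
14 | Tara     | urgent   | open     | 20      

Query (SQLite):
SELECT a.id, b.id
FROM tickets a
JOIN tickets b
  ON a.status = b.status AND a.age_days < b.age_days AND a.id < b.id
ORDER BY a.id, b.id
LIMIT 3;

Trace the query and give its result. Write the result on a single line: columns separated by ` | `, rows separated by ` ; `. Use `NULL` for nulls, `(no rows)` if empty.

Pairs (a,b) with same status, a.age_days < b.age_days, a.id < b.id.
status groups: archived:{3,5,7,11,12,13} open:{1,4,6,14} paid:{2,8,9,10}
Ordered by (a.id, b.id); first 3.

2 | 8 ; 2 | 9 ; 3 | 5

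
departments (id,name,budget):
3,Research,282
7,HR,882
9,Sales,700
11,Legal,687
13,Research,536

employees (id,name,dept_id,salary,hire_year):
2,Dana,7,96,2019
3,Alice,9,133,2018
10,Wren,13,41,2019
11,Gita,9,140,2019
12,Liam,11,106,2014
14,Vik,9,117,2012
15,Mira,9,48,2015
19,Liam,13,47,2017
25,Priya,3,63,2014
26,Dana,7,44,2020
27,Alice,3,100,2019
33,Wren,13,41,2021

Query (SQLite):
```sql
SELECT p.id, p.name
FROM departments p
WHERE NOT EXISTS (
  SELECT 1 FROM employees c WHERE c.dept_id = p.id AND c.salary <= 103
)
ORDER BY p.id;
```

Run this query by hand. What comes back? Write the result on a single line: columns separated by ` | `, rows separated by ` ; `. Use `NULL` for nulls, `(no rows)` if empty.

11 | Legal

For each departments row, check whether any employees with matching dept_id has salary <= 103.
Keep rows where that is false.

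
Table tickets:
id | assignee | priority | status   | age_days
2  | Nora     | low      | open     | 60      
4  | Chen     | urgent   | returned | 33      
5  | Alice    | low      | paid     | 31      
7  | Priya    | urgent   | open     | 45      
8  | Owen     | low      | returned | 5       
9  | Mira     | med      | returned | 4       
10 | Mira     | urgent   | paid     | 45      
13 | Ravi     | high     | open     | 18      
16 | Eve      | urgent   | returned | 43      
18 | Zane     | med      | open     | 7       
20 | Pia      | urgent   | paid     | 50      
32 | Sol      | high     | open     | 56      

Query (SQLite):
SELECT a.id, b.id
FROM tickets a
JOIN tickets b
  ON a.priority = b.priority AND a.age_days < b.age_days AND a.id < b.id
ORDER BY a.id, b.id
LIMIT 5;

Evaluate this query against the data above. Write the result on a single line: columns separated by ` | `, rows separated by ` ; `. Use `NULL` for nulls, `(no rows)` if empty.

4 | 7 ; 4 | 10 ; 4 | 16 ; 4 | 20 ; 7 | 20

Pairs (a,b) with same priority, a.age_days < b.age_days, a.id < b.id.
priority groups: high:{13,32} low:{2,5,8} med:{9,18} urgent:{4,7,10,16,20}
Ordered by (a.id, b.id); first 5.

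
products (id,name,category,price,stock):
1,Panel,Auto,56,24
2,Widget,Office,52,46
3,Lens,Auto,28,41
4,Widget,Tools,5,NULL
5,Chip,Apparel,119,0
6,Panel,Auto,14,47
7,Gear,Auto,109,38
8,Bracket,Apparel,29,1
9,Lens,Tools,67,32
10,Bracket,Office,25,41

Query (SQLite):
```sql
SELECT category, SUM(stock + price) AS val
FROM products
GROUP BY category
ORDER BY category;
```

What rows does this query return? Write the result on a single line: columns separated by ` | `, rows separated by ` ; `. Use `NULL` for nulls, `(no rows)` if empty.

For each row compute stock + price.
Group by category; take SUM of the expression per group.
  Apparel: ids {5, 8} → SUM(stock + price)=149
  Auto: ids {1, 3, 6, 7} → SUM(stock + price)=357
  Office: ids {2, 10} → SUM(stock + price)=164
  Tools: ids {4, 9} → SUM(stock + price)=99

Apparel | 149 ; Auto | 357 ; Office | 164 ; Tools | 99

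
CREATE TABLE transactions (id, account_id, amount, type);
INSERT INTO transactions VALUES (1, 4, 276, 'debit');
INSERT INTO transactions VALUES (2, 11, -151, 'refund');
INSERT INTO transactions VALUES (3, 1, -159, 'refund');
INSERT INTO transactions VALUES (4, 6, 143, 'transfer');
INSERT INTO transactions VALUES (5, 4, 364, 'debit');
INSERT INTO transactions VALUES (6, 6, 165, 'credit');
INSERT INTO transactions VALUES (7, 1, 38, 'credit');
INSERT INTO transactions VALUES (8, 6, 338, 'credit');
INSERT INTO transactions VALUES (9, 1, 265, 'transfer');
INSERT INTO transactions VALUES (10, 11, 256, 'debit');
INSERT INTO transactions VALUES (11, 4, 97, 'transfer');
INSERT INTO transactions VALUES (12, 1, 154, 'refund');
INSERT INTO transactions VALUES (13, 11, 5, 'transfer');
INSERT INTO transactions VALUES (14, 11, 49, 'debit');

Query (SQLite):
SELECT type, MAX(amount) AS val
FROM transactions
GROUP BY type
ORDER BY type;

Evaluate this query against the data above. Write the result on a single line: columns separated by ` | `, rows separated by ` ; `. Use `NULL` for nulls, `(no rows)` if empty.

credit | 338 ; debit | 364 ; refund | 154 ; transfer | 265

Partition transactions by type; compute MAX(amount) within each group.
  credit: ids {6, 7, 8} → MAX(amount)=338
  debit: ids {1, 5, 10, 14} → MAX(amount)=364
  refund: ids {2, 3, 12} → MAX(amount)=154
  transfer: ids {4, 9, 11, 13} → MAX(amount)=265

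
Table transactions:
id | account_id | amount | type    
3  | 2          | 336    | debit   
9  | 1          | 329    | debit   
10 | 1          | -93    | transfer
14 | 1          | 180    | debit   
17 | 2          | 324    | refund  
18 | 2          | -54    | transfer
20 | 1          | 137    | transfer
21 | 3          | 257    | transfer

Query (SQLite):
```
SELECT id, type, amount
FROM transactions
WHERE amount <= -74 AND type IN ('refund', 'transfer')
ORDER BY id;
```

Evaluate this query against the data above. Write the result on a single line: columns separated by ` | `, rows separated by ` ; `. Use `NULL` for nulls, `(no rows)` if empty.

amount <= -74: ids {10}
type IN ('refund', 'transfer'): ids {10, 17, 18, 20, 21}
Combine with AND.

10 | transfer | -93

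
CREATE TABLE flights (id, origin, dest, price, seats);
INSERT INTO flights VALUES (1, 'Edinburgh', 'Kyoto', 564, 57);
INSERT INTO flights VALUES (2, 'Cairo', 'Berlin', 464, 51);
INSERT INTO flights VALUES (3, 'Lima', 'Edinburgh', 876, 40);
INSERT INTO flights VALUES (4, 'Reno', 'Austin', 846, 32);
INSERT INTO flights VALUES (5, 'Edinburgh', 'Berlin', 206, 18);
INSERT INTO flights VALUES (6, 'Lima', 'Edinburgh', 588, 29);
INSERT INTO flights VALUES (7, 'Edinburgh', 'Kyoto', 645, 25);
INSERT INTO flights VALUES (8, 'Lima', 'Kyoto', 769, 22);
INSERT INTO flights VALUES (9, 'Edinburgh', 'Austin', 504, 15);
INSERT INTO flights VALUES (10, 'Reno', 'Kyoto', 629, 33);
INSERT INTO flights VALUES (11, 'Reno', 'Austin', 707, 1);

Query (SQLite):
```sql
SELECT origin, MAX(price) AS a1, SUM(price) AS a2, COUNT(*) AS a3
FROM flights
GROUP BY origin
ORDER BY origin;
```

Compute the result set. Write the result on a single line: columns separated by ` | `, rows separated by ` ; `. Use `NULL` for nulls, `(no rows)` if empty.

Cairo | 464 | 464 | 1 ; Edinburgh | 645 | 1919 | 4 ; Lima | 876 | 2233 | 3 ; Reno | 846 | 2182 | 3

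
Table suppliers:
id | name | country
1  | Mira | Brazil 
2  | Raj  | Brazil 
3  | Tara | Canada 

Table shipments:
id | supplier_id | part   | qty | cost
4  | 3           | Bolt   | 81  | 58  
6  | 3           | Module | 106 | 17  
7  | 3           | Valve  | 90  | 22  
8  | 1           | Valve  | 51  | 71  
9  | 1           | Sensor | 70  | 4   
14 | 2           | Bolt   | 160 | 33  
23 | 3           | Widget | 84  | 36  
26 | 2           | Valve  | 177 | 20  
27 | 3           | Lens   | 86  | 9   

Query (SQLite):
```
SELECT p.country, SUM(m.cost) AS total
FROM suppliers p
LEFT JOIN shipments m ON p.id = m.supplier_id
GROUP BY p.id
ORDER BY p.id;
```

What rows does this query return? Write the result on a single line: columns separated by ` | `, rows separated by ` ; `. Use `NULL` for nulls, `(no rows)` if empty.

LEFT JOIN keeps every suppliers row; unmatched ones get NULL for shipments columns.
Group by suppliers.id and compute SUM(m.cost). SUM over an all-NULL group is NULL.
  1: ids {8, 9} → SUM(m.cost)=75
  2: ids {14, 26} → SUM(m.cost)=53
  3: ids {4, 6, 7, 23, 27} → SUM(m.cost)=142

Brazil | 75 ; Brazil | 53 ; Canada | 142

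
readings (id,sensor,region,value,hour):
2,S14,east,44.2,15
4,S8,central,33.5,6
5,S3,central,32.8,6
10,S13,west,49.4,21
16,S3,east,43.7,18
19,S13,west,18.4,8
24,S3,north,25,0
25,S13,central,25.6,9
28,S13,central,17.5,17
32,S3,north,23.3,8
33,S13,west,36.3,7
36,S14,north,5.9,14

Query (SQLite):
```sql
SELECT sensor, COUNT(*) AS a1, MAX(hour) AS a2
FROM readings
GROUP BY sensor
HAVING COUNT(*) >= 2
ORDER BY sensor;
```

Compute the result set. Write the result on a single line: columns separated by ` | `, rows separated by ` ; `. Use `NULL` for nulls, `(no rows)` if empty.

S13 | 5 | 21 ; S14 | 2 | 15 ; S3 | 4 | 18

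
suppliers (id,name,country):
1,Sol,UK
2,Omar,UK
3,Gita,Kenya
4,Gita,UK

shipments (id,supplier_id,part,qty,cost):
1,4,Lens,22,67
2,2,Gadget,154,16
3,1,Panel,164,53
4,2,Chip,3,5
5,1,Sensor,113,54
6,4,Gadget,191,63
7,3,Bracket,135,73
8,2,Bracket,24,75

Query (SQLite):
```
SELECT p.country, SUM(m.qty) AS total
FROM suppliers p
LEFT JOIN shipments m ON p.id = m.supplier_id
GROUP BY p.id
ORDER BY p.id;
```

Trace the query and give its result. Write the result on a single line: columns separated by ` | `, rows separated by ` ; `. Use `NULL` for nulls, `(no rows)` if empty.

LEFT JOIN keeps every suppliers row; unmatched ones get NULL for shipments columns.
Group by suppliers.id and compute SUM(m.qty). SUM over an all-NULL group is NULL.
  1: ids {3, 5} → SUM(m.qty)=277
  2: ids {2, 4, 8} → SUM(m.qty)=181
  3: ids {7} → SUM(m.qty)=135
  4: ids {1, 6} → SUM(m.qty)=213

UK | 277 ; UK | 181 ; Kenya | 135 ; UK | 213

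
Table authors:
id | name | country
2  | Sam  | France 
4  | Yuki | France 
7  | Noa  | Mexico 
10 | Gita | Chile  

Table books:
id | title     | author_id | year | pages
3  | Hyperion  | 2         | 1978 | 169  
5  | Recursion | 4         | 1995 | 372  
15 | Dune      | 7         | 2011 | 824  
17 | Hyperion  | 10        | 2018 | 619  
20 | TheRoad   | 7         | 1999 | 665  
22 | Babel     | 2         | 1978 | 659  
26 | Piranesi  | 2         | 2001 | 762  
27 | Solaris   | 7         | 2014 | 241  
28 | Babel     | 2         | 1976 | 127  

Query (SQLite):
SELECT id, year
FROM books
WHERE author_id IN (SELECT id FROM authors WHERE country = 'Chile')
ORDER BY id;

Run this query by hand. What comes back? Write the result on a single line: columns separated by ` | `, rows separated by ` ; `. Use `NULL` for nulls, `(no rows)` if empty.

Inner query: authors.id where country = 'Chile'.
Outer: keep books rows whose author_id is in that set.
Inner query → {10}

17 | 2018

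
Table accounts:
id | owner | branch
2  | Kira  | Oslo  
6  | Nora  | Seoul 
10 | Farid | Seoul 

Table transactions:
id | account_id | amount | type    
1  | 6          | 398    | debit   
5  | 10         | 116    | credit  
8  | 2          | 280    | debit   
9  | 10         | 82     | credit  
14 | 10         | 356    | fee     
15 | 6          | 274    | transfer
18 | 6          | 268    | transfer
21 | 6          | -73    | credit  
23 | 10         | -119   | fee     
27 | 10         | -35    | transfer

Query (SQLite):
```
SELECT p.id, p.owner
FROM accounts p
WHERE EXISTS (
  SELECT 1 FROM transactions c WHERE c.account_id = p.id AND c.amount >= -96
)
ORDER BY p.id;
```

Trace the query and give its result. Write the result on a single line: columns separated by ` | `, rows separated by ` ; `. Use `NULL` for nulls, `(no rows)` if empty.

For each accounts row, check whether any transactions with matching account_id has amount >= -96.
Keep rows where that is true.

2 | Kira ; 6 | Nora ; 10 | Farid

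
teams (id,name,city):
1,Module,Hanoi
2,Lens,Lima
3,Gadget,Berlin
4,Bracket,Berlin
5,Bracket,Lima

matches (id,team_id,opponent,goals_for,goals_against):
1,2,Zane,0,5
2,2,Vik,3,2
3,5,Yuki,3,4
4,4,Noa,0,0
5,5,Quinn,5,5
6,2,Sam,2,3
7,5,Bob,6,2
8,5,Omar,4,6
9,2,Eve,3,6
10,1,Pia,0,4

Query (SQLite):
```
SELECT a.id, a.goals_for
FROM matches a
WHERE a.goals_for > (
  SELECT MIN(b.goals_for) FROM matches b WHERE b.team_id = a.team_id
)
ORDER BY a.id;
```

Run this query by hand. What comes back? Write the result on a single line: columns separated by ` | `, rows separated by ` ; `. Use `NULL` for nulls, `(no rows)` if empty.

2 | 3 ; 5 | 5 ; 6 | 2 ; 7 | 6 ; 8 | 4 ; 9 | 3

For each matches row a, compute MIN(goals_for) over rows sharing a.team_id.
Keep row a if a.goals_for > that per-group MIN.
  team_id=1: MIN(goals_for) = 0
  team_id=2: MIN(goals_for) = 0
  team_id=4: MIN(goals_for) = 0
  team_id=5: MIN(goals_for) = 3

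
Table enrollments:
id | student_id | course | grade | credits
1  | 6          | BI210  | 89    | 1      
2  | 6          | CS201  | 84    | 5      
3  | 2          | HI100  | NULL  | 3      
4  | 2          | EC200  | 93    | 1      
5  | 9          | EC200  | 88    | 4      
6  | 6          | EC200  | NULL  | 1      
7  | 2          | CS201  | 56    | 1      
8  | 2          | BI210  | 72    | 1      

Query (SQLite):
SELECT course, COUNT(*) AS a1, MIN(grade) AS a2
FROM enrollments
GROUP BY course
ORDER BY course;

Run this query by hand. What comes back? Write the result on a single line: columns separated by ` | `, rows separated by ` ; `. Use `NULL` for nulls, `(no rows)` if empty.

BI210 | 2 | 72 ; CS201 | 2 | 56 ; EC200 | 3 | 88 ; HI100 | 1 | NULL

Group enrollments by course.
Per group compute: COUNT(*), MIN(grade).
  BI210: ids {1, 8} → COUNT(*)=2, MIN(grade)=72
  CS201: ids {2, 7} → COUNT(*)=2, MIN(grade)=56
  EC200: ids {4, 5, 6} → COUNT(*)=3, MIN(grade)=88
  HI100: ids {3} → COUNT(*)=1, MIN(grade)=NULL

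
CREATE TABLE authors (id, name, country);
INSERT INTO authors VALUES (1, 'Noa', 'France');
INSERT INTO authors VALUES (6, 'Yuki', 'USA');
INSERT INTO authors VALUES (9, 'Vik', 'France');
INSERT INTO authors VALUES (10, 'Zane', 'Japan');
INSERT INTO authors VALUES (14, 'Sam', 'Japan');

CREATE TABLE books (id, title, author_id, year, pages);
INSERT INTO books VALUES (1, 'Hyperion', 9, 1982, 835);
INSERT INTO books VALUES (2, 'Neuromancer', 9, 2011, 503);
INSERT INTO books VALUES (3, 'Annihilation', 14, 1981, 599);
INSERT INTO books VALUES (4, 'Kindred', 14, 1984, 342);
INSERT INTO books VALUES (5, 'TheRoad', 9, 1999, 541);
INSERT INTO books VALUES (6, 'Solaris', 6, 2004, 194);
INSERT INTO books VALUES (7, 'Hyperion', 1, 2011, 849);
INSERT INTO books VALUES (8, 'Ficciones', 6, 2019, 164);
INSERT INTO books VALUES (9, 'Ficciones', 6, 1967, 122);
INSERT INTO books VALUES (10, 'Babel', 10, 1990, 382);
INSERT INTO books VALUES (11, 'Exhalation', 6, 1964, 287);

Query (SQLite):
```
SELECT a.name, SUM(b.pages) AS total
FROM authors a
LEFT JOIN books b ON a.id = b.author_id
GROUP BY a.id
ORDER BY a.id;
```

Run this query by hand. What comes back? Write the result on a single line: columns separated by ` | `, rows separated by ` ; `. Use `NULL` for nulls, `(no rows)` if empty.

Noa | 849 ; Yuki | 767 ; Vik | 1879 ; Zane | 382 ; Sam | 941

LEFT JOIN keeps every authors row; unmatched ones get NULL for books columns.
Group by authors.id and compute SUM(b.pages). SUM over an all-NULL group is NULL.
  1: ids {7} → SUM(b.pages)=849
  6: ids {6, 8, 9, 11} → SUM(b.pages)=767
  9: ids {1, 2, 5} → SUM(b.pages)=1879
  10: ids {10} → SUM(b.pages)=382
  14: ids {3, 4} → SUM(b.pages)=941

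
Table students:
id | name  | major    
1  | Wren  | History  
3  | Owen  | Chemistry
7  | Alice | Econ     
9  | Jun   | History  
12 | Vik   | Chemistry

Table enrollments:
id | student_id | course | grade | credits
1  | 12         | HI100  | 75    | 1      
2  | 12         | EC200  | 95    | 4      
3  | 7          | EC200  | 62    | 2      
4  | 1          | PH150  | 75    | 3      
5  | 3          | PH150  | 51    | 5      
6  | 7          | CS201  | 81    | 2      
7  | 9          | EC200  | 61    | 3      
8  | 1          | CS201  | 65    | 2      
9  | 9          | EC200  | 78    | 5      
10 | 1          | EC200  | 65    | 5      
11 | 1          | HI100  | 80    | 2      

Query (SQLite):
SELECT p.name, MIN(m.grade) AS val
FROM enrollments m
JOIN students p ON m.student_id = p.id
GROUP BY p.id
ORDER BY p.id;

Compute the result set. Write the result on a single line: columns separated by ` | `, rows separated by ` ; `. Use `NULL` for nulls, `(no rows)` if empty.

Join each enrollments row to its students via student_id.
Group joined rows by students.id; compute MIN(m.grade) per group.
  1: ids {4, 8, 10, 11} → MIN(m.grade)=65
  3: ids {5} → MIN(m.grade)=51
  7: ids {3, 6} → MIN(m.grade)=62
  9: ids {7, 9} → MIN(m.grade)=61
  12: ids {1, 2} → MIN(m.grade)=75

Wren | 65 ; Owen | 51 ; Alice | 62 ; Jun | 61 ; Vik | 75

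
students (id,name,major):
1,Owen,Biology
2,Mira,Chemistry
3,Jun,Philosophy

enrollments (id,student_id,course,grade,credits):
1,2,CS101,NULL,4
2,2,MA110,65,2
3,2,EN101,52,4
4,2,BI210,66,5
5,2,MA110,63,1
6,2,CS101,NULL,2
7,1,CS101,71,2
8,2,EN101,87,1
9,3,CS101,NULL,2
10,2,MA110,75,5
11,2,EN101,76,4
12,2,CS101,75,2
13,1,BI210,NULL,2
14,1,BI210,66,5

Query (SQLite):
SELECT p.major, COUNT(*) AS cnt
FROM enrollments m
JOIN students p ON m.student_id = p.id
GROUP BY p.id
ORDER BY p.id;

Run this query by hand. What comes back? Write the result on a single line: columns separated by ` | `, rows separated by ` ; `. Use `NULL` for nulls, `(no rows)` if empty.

Biology | 3 ; Chemistry | 10 ; Philosophy | 1

Join each enrollments row to its students via student_id.
Group joined rows by students.id; compute COUNT(*) per group.
  1: ids {7, 13, 14} → COUNT(*)=3
  2: ids {1, 2, 3, 4, 5, 6, 8, 10, 11, 12} → COUNT(*)=10
  3: ids {9} → COUNT(*)=1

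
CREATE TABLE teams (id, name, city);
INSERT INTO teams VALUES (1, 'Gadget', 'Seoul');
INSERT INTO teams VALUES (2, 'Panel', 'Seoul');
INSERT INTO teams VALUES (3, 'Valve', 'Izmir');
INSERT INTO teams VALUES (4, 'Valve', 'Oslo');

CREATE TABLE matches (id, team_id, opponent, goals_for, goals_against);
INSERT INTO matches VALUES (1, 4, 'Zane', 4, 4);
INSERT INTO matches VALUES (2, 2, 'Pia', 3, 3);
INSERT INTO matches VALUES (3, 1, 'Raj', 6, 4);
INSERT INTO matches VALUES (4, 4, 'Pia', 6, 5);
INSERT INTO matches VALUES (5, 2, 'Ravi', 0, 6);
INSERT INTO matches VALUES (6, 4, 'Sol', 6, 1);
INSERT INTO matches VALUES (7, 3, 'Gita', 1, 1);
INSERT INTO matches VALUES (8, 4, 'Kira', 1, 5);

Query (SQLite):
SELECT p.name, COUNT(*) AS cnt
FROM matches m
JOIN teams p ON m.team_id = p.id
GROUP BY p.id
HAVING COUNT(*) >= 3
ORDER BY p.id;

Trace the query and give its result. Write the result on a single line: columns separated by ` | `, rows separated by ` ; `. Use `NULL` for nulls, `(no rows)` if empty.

Valve | 4

Join each matches row to its teams via team_id.
Group joined rows by teams.id; compute COUNT(*) per group.
HAVING: keep groups with count ≥ 3.
  1: ids {3} → COUNT(*)=1
  2: ids {2, 5} → COUNT(*)=2
  3: ids {7} → COUNT(*)=1
  4: ids {1, 4, 6, 8} → COUNT(*)=4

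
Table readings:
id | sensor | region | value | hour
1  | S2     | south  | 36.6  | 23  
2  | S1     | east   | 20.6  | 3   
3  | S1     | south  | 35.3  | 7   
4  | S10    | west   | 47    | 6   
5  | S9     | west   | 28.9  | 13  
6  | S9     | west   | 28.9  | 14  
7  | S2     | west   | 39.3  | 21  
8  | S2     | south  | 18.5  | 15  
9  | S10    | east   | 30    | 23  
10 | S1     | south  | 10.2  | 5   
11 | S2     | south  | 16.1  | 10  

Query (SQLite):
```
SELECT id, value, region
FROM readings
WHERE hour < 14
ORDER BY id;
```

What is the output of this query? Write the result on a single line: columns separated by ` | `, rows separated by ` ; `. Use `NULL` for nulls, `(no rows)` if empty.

hour < 14: ids {2, 3, 4, 5, 10, 11}

2 | 20.6 | east ; 3 | 35.3 | south ; 4 | 47 | west ; 5 | 28.9 | west ; 10 | 10.2 | south ; 11 | 16.1 | south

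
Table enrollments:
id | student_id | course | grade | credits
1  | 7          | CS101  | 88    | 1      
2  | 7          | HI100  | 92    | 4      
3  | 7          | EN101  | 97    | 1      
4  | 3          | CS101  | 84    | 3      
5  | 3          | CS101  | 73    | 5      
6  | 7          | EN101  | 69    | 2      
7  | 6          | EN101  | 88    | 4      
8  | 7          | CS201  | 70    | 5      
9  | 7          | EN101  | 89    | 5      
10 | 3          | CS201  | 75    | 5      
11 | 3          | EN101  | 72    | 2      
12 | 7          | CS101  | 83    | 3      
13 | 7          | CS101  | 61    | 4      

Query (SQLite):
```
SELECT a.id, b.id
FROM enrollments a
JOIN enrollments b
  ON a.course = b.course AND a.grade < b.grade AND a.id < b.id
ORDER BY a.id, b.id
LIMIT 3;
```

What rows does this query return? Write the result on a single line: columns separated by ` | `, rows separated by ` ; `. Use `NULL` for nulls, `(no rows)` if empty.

5 | 12 ; 6 | 7 ; 6 | 9

Pairs (a,b) with same course, a.grade < b.grade, a.id < b.id.
course groups: CS101:{1,4,5,12,13} CS201:{8,10} EN101:{3,6,7,9,11} HI100:{2}
Ordered by (a.id, b.id); first 3.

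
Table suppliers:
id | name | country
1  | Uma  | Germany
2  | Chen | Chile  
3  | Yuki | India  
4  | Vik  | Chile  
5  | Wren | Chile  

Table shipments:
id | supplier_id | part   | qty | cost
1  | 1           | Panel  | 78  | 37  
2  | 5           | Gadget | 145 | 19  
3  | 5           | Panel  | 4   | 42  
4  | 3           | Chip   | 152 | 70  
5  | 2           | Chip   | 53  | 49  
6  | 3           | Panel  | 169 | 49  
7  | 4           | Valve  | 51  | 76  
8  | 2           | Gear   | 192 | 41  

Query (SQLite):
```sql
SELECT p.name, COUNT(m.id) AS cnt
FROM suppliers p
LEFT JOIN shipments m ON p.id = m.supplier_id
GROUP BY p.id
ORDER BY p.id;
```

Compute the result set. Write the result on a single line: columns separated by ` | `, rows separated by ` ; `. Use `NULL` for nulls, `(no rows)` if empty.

Uma | 1 ; Chen | 2 ; Yuki | 2 ; Vik | 1 ; Wren | 2

LEFT JOIN keeps every suppliers row; unmatched ones get NULL for shipments columns.
Group by suppliers.id and compute COUNT(m.id). COUNT(col) of an all-NULL group is 0.
  1: ids {1} → COUNT(m.id)=1
  2: ids {5, 8} → COUNT(m.id)=2
  3: ids {4, 6} → COUNT(m.id)=2
  4: ids {7} → COUNT(m.id)=1
  5: ids {2, 3} → COUNT(m.id)=2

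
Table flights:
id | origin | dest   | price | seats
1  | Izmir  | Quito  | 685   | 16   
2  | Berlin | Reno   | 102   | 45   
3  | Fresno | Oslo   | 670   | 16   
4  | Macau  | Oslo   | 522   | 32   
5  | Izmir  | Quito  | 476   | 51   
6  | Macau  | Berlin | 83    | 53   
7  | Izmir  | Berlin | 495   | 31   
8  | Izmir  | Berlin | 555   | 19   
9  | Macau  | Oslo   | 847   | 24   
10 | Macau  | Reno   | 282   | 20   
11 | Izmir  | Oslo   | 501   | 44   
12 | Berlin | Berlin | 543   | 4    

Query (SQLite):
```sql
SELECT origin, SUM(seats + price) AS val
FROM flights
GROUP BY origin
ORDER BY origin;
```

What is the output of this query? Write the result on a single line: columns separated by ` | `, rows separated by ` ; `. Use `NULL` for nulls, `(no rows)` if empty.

For each row compute seats + price.
Group by origin; take SUM of the expression per group.
  Berlin: ids {2, 12} → SUM(seats + price)=694
  Fresno: ids {3} → SUM(seats + price)=686
  Izmir: ids {1, 5, 7, 8, 11} → SUM(seats + price)=2873
  Macau: ids {4, 6, 9, 10} → SUM(seats + price)=1863

Berlin | 694 ; Fresno | 686 ; Izmir | 2873 ; Macau | 1863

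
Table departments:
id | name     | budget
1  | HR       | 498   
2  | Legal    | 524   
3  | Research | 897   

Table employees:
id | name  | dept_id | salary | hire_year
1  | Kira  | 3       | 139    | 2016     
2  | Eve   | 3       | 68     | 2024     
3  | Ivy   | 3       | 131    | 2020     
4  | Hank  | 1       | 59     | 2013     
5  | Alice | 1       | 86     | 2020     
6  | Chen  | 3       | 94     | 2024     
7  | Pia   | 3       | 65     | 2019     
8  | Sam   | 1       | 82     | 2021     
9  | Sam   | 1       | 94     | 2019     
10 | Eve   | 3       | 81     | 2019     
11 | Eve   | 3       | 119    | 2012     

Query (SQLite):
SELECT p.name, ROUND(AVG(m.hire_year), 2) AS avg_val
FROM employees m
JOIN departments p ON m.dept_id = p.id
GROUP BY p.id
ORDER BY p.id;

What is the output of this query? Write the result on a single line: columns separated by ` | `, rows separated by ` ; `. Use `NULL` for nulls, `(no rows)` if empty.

Join each employees row to its departments via dept_id.
Group joined rows by departments.id; compute ROUND(AVG(m.hire_year), 2) per group.
  1: ids {4, 5, 8, 9} → ROUND(AVG(m.hire_year), 2)=2018.25
  3: ids {1, 2, 3, 6, 7, 10, 11} → ROUND(AVG(m.hire_year), 2)=2019.14

HR | 2018.25 ; Research | 2019.14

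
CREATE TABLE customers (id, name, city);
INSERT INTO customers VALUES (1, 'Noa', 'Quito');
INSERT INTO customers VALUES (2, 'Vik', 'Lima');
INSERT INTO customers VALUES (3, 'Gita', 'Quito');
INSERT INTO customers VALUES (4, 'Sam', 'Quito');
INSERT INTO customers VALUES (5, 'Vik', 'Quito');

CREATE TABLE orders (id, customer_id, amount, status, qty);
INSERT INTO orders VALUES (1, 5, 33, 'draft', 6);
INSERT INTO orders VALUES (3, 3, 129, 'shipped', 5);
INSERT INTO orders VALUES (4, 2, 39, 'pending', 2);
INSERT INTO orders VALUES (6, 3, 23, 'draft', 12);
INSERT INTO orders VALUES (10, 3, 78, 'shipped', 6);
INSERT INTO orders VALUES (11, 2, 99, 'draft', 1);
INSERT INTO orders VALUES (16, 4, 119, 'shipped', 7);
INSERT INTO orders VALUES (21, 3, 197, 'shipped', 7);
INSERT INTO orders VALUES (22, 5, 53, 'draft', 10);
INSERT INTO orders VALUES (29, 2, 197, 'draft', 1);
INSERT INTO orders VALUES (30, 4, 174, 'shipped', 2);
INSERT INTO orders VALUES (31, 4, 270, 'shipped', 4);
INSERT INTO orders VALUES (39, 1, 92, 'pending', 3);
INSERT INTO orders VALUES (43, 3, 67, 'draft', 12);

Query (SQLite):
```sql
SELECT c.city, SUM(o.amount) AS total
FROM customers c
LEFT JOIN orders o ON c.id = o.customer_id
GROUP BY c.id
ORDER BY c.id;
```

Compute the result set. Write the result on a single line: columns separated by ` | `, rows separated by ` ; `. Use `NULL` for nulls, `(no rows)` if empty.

Quito | 92 ; Lima | 335 ; Quito | 494 ; Quito | 563 ; Quito | 86

LEFT JOIN keeps every customers row; unmatched ones get NULL for orders columns.
Group by customers.id and compute SUM(o.amount). SUM over an all-NULL group is NULL.
  1: ids {39} → SUM(o.amount)=92
  2: ids {4, 11, 29} → SUM(o.amount)=335
  3: ids {3, 6, 10, 21, 43} → SUM(o.amount)=494
  4: ids {16, 30, 31} → SUM(o.amount)=563
  5: ids {1, 22} → SUM(o.amount)=86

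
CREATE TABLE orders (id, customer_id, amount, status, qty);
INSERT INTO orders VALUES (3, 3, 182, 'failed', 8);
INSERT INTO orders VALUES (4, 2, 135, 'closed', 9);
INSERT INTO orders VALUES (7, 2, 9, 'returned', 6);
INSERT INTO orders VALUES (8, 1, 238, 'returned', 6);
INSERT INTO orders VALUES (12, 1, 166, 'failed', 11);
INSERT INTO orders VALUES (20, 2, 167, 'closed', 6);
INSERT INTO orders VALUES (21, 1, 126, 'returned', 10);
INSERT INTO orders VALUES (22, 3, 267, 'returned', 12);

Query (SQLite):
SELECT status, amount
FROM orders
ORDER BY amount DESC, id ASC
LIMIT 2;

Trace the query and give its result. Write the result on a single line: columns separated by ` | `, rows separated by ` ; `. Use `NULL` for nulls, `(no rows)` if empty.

Sort by amount desc, tiebreak id asc: (267, id=22), (238, id=8), (182, id=3), (167, id=20), (166, id=12) …. Take first 2.

returned | 267 ; returned | 238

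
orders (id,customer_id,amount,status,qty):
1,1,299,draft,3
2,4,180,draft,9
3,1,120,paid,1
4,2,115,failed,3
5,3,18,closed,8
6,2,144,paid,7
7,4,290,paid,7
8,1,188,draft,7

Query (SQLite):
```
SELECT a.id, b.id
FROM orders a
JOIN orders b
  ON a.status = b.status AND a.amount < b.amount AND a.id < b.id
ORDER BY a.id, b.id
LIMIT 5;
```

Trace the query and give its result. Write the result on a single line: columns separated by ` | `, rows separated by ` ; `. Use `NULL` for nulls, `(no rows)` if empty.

2 | 8 ; 3 | 6 ; 3 | 7 ; 6 | 7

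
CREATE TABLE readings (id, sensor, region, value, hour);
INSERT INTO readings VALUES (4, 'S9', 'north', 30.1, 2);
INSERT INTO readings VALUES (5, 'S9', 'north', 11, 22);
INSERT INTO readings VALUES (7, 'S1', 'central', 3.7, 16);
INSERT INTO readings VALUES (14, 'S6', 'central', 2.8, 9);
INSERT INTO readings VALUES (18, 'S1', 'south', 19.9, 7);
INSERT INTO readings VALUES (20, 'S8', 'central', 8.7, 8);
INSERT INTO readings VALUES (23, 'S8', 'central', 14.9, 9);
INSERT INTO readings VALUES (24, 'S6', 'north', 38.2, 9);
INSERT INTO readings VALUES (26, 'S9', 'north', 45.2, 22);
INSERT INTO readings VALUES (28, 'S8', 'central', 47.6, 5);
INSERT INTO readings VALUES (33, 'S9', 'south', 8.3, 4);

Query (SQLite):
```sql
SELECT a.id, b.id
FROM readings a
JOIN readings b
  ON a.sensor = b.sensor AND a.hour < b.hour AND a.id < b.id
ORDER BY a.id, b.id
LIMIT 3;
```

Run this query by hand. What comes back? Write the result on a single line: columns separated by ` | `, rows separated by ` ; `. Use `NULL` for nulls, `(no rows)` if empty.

Pairs (a,b) with same sensor, a.hour < b.hour, a.id < b.id.
sensor groups: S1:{7,18} S6:{14,24} S8:{20,23,28} S9:{4,5,26,33}
Ordered by (a.id, b.id); first 3.

4 | 5 ; 4 | 26 ; 4 | 33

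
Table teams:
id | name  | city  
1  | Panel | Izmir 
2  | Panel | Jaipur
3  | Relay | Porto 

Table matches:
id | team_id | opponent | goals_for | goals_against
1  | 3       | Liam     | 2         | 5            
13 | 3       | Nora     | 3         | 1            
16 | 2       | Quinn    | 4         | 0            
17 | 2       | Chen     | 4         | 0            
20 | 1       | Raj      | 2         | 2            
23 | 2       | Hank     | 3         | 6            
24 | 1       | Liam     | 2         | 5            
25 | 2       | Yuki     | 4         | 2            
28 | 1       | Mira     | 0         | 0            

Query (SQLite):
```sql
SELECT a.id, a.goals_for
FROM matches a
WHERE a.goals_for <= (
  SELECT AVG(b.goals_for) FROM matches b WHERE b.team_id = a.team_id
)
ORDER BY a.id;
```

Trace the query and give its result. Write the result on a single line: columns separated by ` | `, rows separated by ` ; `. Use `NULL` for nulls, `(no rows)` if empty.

1 | 2 ; 23 | 3 ; 28 | 0

For each matches row a, compute AVG(goals_for) over rows sharing a.team_id.
Keep row a if a.goals_for <= that per-group AVG.
  team_id=1: AVG(goals_for) = 1.333333
  team_id=2: AVG(goals_for) = 3.75
  team_id=3: AVG(goals_for) = 2.5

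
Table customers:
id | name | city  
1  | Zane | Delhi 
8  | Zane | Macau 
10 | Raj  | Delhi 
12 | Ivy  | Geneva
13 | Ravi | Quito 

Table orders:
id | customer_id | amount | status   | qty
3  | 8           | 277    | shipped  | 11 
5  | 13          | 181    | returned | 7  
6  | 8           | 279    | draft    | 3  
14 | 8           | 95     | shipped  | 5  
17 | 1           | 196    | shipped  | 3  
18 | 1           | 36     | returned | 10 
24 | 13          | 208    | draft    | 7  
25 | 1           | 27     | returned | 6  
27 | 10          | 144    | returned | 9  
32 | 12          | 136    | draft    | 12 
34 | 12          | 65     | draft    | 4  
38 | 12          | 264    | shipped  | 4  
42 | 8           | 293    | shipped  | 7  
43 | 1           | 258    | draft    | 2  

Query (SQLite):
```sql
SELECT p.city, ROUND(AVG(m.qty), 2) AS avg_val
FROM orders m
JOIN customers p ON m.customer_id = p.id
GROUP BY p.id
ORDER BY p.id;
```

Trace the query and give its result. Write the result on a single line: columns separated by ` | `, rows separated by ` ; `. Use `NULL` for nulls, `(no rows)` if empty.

Delhi | 5.25 ; Macau | 6.5 ; Delhi | 9 ; Geneva | 6.67 ; Quito | 7

Join each orders row to its customers via customer_id.
Group joined rows by customers.id; compute ROUND(AVG(m.qty), 2) per group.
  1: ids {17, 18, 25, 43} → ROUND(AVG(m.qty), 2)=5.25
  8: ids {3, 6, 14, 42} → ROUND(AVG(m.qty), 2)=6.5
  10: ids {27} → ROUND(AVG(m.qty), 2)=9
  12: ids {32, 34, 38} → ROUND(AVG(m.qty), 2)=6.67
  13: ids {5, 24} → ROUND(AVG(m.qty), 2)=7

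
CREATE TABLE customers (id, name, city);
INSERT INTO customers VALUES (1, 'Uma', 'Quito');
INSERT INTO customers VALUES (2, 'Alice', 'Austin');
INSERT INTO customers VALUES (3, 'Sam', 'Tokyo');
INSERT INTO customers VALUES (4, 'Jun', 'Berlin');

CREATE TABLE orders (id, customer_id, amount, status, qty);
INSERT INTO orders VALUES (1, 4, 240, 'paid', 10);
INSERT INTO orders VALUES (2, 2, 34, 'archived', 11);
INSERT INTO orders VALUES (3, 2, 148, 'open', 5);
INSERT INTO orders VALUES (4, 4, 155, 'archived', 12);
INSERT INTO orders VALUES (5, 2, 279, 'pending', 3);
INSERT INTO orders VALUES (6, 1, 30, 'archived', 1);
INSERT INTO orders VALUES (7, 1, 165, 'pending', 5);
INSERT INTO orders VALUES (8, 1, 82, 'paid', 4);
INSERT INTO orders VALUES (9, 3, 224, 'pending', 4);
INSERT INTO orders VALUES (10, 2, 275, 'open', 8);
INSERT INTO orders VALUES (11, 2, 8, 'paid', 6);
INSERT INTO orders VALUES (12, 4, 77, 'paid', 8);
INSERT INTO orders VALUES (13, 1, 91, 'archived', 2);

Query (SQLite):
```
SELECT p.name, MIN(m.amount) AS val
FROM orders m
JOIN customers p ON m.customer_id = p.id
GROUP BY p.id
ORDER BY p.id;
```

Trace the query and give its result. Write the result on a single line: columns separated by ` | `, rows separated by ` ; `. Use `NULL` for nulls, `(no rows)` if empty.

Join each orders row to its customers via customer_id.
Group joined rows by customers.id; compute MIN(m.amount) per group.
  1: ids {6, 7, 8, 13} → MIN(m.amount)=30
  2: ids {2, 3, 5, 10, 11} → MIN(m.amount)=8
  3: ids {9} → MIN(m.amount)=224
  4: ids {1, 4, 12} → MIN(m.amount)=77

Uma | 30 ; Alice | 8 ; Sam | 224 ; Jun | 77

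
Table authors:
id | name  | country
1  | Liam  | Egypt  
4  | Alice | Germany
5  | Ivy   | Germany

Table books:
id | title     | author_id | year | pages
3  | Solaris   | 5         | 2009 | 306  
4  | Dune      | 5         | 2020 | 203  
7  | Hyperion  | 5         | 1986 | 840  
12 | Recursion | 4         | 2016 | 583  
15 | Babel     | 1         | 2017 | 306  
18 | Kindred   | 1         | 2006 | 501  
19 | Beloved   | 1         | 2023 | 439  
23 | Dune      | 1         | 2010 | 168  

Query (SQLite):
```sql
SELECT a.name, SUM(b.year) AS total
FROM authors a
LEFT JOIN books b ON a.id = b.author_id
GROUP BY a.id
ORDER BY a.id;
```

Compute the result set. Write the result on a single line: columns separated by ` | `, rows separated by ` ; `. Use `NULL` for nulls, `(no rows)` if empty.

Liam | 8056 ; Alice | 2016 ; Ivy | 6015

LEFT JOIN keeps every authors row; unmatched ones get NULL for books columns.
Group by authors.id and compute SUM(b.year). SUM over an all-NULL group is NULL.
  1: ids {15, 18, 19, 23} → SUM(b.year)=8056
  4: ids {12} → SUM(b.year)=2016
  5: ids {3, 4, 7} → SUM(b.year)=6015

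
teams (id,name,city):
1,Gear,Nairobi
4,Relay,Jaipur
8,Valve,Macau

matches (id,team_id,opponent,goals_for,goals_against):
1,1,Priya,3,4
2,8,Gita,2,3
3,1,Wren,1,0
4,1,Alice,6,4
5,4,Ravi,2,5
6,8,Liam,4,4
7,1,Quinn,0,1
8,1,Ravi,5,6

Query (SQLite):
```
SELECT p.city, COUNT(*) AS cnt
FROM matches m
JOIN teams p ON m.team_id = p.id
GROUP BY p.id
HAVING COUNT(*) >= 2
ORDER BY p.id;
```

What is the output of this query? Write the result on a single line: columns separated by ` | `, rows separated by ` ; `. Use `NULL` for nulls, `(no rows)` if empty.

Join each matches row to its teams via team_id.
Group joined rows by teams.id; compute COUNT(*) per group.
HAVING: keep groups with count ≥ 2.
  1: ids {1, 3, 4, 7, 8} → COUNT(*)=5
  4: ids {5} → COUNT(*)=1
  8: ids {2, 6} → COUNT(*)=2

Nairobi | 5 ; Macau | 2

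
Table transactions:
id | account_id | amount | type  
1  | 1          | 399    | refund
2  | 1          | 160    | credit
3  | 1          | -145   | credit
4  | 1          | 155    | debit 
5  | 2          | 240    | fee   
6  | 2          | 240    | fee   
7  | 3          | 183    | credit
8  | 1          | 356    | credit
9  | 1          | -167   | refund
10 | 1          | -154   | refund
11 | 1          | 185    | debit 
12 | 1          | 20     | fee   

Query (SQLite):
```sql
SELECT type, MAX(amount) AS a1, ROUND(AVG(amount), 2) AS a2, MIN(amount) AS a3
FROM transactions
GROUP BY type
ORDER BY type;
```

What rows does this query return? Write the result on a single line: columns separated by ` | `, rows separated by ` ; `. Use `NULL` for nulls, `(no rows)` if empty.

Group transactions by type.
Per group compute: MAX(amount), ROUND(AVG(amount), 2), MIN(amount).
  credit: ids {2, 3, 7, 8} → MAX(amount)=356, ROUND(AVG(amount), 2)=138.5, MIN(amount)=-145
  debit: ids {4, 11} → MAX(amount)=185, ROUND(AVG(amount), 2)=170, MIN(amount)=155
  fee: ids {5, 6, 12} → MAX(amount)=240, ROUND(AVG(amount), 2)=166.67, MIN(amount)=20
  refund: ids {1, 9, 10} → MAX(amount)=399, ROUND(AVG(amount), 2)=26, MIN(amount)=-167

credit | 356 | 138.5 | -145 ; debit | 185 | 170 | 155 ; fee | 240 | 166.67 | 20 ; refund | 399 | 26 | -167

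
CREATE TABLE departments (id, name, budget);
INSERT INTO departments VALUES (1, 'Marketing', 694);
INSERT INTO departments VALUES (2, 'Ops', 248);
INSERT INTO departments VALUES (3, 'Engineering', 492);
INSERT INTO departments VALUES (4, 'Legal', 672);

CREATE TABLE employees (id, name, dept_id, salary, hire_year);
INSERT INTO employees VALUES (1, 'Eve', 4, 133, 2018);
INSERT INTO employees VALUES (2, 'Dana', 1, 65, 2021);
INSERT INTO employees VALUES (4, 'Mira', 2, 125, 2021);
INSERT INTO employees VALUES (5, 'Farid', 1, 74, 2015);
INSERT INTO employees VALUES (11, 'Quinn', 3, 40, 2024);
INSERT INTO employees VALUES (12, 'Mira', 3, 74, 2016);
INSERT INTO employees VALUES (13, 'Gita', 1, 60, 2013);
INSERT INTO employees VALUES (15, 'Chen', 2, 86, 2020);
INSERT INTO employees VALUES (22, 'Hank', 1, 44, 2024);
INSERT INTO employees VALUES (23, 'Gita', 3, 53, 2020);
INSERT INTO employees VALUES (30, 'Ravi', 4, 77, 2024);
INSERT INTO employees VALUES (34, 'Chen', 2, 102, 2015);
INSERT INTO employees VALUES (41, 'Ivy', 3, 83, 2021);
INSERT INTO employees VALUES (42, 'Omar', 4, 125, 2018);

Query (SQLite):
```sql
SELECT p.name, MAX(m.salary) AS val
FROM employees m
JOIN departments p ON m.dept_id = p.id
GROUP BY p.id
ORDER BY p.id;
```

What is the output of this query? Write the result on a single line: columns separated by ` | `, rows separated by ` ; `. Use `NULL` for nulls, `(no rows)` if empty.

Marketing | 74 ; Ops | 125 ; Engineering | 83 ; Legal | 133

Join each employees row to its departments via dept_id.
Group joined rows by departments.id; compute MAX(m.salary) per group.
  1: ids {2, 5, 13, 22} → MAX(m.salary)=74
  2: ids {4, 15, 34} → MAX(m.salary)=125
  3: ids {11, 12, 23, 41} → MAX(m.salary)=83
  4: ids {1, 30, 42} → MAX(m.salary)=133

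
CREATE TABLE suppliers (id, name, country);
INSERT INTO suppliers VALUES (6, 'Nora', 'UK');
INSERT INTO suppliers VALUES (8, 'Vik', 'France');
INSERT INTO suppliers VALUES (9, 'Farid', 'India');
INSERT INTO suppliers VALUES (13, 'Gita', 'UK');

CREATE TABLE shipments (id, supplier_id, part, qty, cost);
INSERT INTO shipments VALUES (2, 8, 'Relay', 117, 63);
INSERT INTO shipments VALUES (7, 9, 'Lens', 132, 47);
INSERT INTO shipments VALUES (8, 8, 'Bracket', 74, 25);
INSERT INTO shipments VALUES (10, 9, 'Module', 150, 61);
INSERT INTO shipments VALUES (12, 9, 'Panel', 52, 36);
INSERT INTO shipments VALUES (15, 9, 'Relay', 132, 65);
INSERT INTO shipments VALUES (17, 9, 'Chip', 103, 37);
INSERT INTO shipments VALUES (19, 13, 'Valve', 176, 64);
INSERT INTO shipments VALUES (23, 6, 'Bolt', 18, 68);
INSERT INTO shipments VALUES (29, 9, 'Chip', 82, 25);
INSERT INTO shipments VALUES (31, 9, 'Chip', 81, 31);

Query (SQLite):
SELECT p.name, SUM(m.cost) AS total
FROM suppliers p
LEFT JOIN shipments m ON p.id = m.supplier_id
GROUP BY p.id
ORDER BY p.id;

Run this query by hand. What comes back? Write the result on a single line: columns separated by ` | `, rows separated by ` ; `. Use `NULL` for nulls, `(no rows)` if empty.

Nora | 68 ; Vik | 88 ; Farid | 302 ; Gita | 64

LEFT JOIN keeps every suppliers row; unmatched ones get NULL for shipments columns.
Group by suppliers.id and compute SUM(m.cost). SUM over an all-NULL group is NULL.
  6: ids {23} → SUM(m.cost)=68
  8: ids {2, 8} → SUM(m.cost)=88
  9: ids {7, 10, 12, 15, 17, 29, 31} → SUM(m.cost)=302
  13: ids {19} → SUM(m.cost)=64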